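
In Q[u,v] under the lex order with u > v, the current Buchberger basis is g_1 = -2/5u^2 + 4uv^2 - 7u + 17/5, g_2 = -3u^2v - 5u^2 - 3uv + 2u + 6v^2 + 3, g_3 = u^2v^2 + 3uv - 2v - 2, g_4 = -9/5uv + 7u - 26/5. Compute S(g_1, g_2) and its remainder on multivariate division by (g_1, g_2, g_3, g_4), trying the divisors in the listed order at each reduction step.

S(g_1, g_2) = -5/3u^2 - 10uv^3 + 33/2uv + 2/3u + 2v^2 - 17/2v + 1; remainder on division = -543974/729u + 278/9v^2 + 24623/162v + 821305/1458.

lcm(LM(g_1), LM(g_2)) = u^2v.
S = (lcm/LT(g_1))·g_1 − (lcm/LT(g_2))·g_2 = -5/3u^2 - 10uv^3 + 33/2uv + 2/3u + 2v^2 - 17/2v + 1.
Reduce S modulo (g_1, g_2, g_3, g_4) in that order:
  leading term u^2: subtract (25/6)·g_1 from -5/3u^2 - 10uv^3 + 33/2uv + 2/3u + 2v^2 - 17/2v + 1 → -10uv^3 - 50/3uv^2 + 33/2uv + 179/6u + 2v^2 - 17/2v - 79/6
  leading term uv^3: subtract (50/9v^2)·g_4 from -10uv^3 - 50/3uv^2 + 33/2uv + 179/6u + 2v^2 - 17/2v - 79/6 → -500/9uv^2 + 33/2uv + 179/6u + 278/9v^2 - 17/2v - 79/6
  leading term uv^2: subtract (2500/81v)·g_4 from -500/9uv^2 + 33/2uv + 179/6u + 278/9v^2 - 17/2v - 79/6 → -32327/162uv + 179/6u + 278/9v^2 + 24623/162v - 79/6
  leading term uv: subtract (161635/1458)·g_4 from -32327/162uv + 179/6u + 278/9v^2 + 24623/162v - 79/6 → -543974/729u + 278/9v^2 + 24623/162v + 821305/1458
  leading term u: no divisor's leading term divides it; move -543974/729u to the remainder.
  leading term v^2: no divisor's leading term divides it; move 278/9v^2 to the remainder.
  leading term v: no divisor's leading term divides it; move 24623/162v to the remainder.
  leading term 1: no divisor's leading term divides it; move 821305/1458 to the remainder.
The remainder -543974/729u + 278/9v^2 + 24623/162v + 821305/1458 is nonzero, so it would be added as the next basis element.
This is the inner loop of Buchberger's algorithm — each nonzero remainder becomes a new basis element.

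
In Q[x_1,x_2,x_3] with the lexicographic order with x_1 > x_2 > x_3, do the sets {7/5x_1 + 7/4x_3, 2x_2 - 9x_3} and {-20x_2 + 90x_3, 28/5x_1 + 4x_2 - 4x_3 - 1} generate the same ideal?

No, the ideals differ.

For a fixed monomial order, each ideal has a unique reduced Gröbner basis; comparing bases decides equality.
Buchberger on the first generating set:
f_1 = 7/5x_1 + 7/4x_3, LT = x_1.
f_2 = 2x_2 - 9x_3, LT = x_2.

The S-polynomials (S(f_1,f_2)) all reduce to 0 modulo the current basis, so we have a Gröbner basis.
Inter-reduce: drop elements whose leading term is divisible by another's, tail-reduce, and make monic.
Reduced Gröbner basis: {x_1 + 5/4x_3, x_2 - 9/2x_3}.

Buchberger on the second generating set:
h_1 = -20x_2 + 90x_3, LT = x_2.
h_2 = 28/5x_1 + 4x_2 - 4x_3 - 1, LT = x_1.

The S-polynomials (S(h_1,h_2)) all reduce to 0 modulo the current basis, so we have a Gröbner basis.
Inter-reduce: drop elements whose leading term is divisible by another's, tail-reduce, and make monic.
Reduced Gröbner basis: {x_1 + 5/2x_3 - 5/28, x_2 - 9/2x_3}.

The bases are distinct; the ideals are different.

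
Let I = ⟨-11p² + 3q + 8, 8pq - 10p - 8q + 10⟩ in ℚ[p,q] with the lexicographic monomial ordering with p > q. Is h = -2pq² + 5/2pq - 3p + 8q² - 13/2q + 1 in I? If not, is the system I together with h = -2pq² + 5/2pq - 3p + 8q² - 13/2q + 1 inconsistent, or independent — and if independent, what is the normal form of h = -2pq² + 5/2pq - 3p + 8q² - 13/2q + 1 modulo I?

First compute the reduced Gröbner basis of I by Buchberger's algorithm.
f_1 = -11p² + 3q + 8, LT = p².
f_2 = 8pq - 10p - 8q + 10, LT = pq.

S(f_1,f_2): lcm = p²q. S = 5/4p² + pq - 5/4p - 3/11q² - 8/11q.
  reduce S modulo (f_1, f_2):
  remainder -3/11q² + 27/44q - 15/44 ≠ 0; add k_3 = -3/11q² + 27/44q - 15/44 to the basis.

The other S-polynomials (S(f_1,k_3), S(f_2,k_3)) all reduce to 0 modulo the current basis, so we have a Gröbner basis.
Inter-reduce: drop elements whose leading term is divisible by another's, tail-reduce, and make monic.
Reduced Gröbner basis: {p² - 3/11q - 8/11, pq - 5/4p - q + 5/4, q² - 9/4q + 5/4}.
Label its elements g_1 = p² - 3/11q - 8/11, g_2 = pq - 5/4p - q + 5/4, g_3 = q² - 9/4q + 5/4.

Reduce h = -2pq² + 5/2pq - 3p + 8q² - 13/2q + 1 modulo G:
  leading term pq²: subtract (-2q)·g_2 from -2pq² + 5/2pq - 3p + 8q² - 13/2q + 1 → -3p + 6q² - 4q + 1
  leading term p: no divisor's leading term divides it; move -3p to the remainder.
  leading term q²: subtract (6)·g_3 from 6q² - 4q + 1 → 19/2q - 13/2
  leading term q: no divisor's leading term divides it; move 19/2q to the remainder.
  leading term 1: no divisor's leading term divides it; move -13/2 to the remainder.
  normal form = -3p + 19/2q - 13/2.
The normal form is nonzero, so h ∉ I. Since h minus its normal form lies in I, I + (h) = I + (r) where r = -3p + 19/2q - 13/2; decide whether this ideal is the whole ring.
Run Buchberger on G together with r (pairs among the g_i already reduce to 0 since G is a Gröbner basis):
g_1 = p² - 3/11q - 8/11, LT = p².
g_2 = pq - 5/4p - q + 5/4, LT = pq.
g_3 = q² - 9/4q + 5/4, LT = q².
r = -3p + 19/2q - 13/2, LT = p.

S(g_1,r): lcm = p². S = 19/6pq - 13/6p - 3/11q - 8/11.
  reduce S modulo (g_1, g_2, g_3, r):
  remainder 13571/1584q - 13571/1584 ≠ 0; add m_5 = 13571/1584q - 13571/1584 to the basis.

The other S-polynomials (S(g_1,g_2), S(g_1,g_3), S(g_2,g_3), S(g_2,r), S(g_3,r), S(g_1,m_5), S(g_2,m_5), S(g_3,m_5), S(r,m_5)) all reduce to 0 modulo the current basis, so we have a Gröbner basis.
Inter-reduce: drop elements whose leading term is divisible by another's, tail-reduce, and make monic.
Reduced Gröbner basis: {p - 1, q - 1}.
The reduced Gröbner basis of I + (h) is {p - 1, q - 1} ≠ {1}, a proper ideal, so the enlarged system stays consistent: h is independent of I, with normal form -3p + 19/2q - 13/2.

-2pq² + 5/2pq - 3p + 8q² - 13/2q + 1 is independent of I; its normal form modulo I is -3p + 19/2q - 13/2.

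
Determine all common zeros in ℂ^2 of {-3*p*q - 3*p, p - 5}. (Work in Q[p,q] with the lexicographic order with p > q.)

Compute a lex Gröbner basis by Buchberger's algorithm.
f_1 = -3*p*q - 3*p, LT = p*q.
f_2 = p - 5, LT = p.

S(f_1,f_2): lcm = p*q. S = p + 5*q.
  reduce S modulo (f_1, f_2):
  remainder 5*q + 5 ≠ 0; add h_3 = 5*q + 5 to the basis.

The other S-polynomials (S(f_1,h_3), S(f_2,h_3)) all reduce to 0 modulo the current basis, so we have a Gröbner basis.
Inter-reduce: drop elements whose leading term is divisible by another's, tail-reduce, and make monic.
Reduced Gröbner basis: {p - 5, q + 1}.

Elimination: the polynomial q + 1 lies in the elimination ideal for q, so q ∈ {-1}. For each such q, the remaining basis elements (now univariate) give the rest of the solution.
  q = -1: the earlier basis element becomes p - 5 = 0, giving p = 5 — point (5, -1).
This is the nonlinear analogue of row-reducing a linear system.

{(5, -1)}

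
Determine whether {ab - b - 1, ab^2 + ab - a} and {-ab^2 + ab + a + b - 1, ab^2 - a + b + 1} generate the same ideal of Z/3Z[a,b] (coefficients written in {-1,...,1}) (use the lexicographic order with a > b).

For a fixed monomial order, each ideal has a unique reduced Gröbner basis; comparing bases decides equality.
Buchberger on the first generating set:
f_1 = ab - b - 1, LT = ab.
f_2 = ab^2 + ab - a, LT = ab^2.

S(f_1,f_2): lcm = ab^2. S = -ab + a - b^2 - b.
  leading term ab: subtract (-1)·f_1 from -ab + a - b^2 - b → a - b^2 + b - 1
  leading term a: no divisor's leading term divides it; move a to the remainder.
  leading term b^2: no divisor's leading term divides it; move -b^2 to the remainder.
  leading term b: no divisor's leading term divides it; move b to the remainder.
  leading term 1: no divisor's leading term divides it; move -1 to the remainder.
  remainder a - b^2 + b - 1 ≠ 0; add g_3 = a - b^2 + b - 1 to the basis.

S(f_1,g_3): lcm = ab. S = b^3 - b^2 - 1.
  leading term b^3: no divisor's leading term divides it; move b^3 to the remainder.
  leading term b^2: no divisor's leading term divides it; move -b^2 to the remainder.
  leading term 1: no divisor's leading term divides it; move -1 to the remainder.
  remainder b^3 - b^2 - 1 ≠ 0; add g_4 = b^3 - b^2 - 1 to the basis.

The other S-polynomials (S(f_2,g_3), S(f_1,g_4), S(f_2,g_4), S(g_3,g_4)) all reduce to 0 modulo the current basis, so we have a Gröbner basis.
Inter-reduce: drop elements whose leading term is divisible by another's, tail-reduce, and make monic.
Reduced Gröbner basis: {a - b^2 + b - 1, b^3 - b^2 - 1}.

Buchberger on the second generating set:
h_1 = -ab^2 + ab + a + b - 1, LT = ab^2.
h_2 = ab^2 - a + b + 1, LT = ab^2.

S(h_1,h_2): lcm = ab^2. S = -ab + b.
  leading term ab: no divisor's leading term divides it; move -ab to the remainder.
  leading term b: no divisor's leading term divides it; move b to the remainder.
  remainder -ab + b ≠ 0; add k_3 = -ab + b to the basis.

S(h_1,k_3): lcm = ab^2. S = -ab - a + b^2 - b + 1.
  leading term ab: subtract (1)·k_3 from -ab - a + b^2 - b + 1 → -a + b^2 + b + 1
  leading term a: no divisor's leading term divides it; move -a to the remainder.
  leading term b^2: no divisor's leading term divides it; move b^2 to the remainder.
  leading term b: no divisor's leading term divides it; move b to the remainder.
  leading term 1: no divisor's leading term divides it; move 1 to the remainder.
  remainder -a + b^2 + b + 1 ≠ 0; add k_4 = -a + b^2 + b + 1 to the basis.

S(h_1,k_4): lcm = ab^2. S = -ab - a + b^4 + b^3 + b^2 - b + 1.
  leading term ab: subtract (1)·k_3 from -ab - a + b^4 + b^3 + b^2 - b + 1 → -a + b^4 + b^3 + b^2 + b + 1
  leading term a: subtract (1)·k_4 from -a + b^4 + b^3 + b^2 + b + 1 → b^4 + b^3
  leading term b^4: no divisor's leading term divides it; move b^4 to the remainder.
  leading term b^3: no divisor's leading term divides it; move b^3 to the remainder.
  remainder b^4 + b^3 ≠ 0; add k_5 = b^4 + b^3 to the basis.

S(k_3,k_4): lcm = ab. S = b^3 + b^2.
  leading term b^3: no divisor's leading term divides it; move b^3 to the remainder.
  leading term b^2: no divisor's leading term divides it; move b^2 to the remainder.
  remainder b^3 + b^2 ≠ 0; add k_6 = b^3 + b^2 to the basis.

The other S-polynomials (S(h_2,k_3), S(h_2,k_4), S(h_1,k_5), S(h_2,k_5), S(k_3,k_5), S(k_4,k_5), S(h_1,k_6), S(h_2,k_6), S(k_3,k_6), S(k_4,k_6), S(k_5,k_6)) all reduce to 0 modulo the current basis, so we have a Gröbner basis.
Inter-reduce: drop elements whose leading term is divisible by another's, tail-reduce, and make monic.
Reduced Gröbner basis: {a - b^2 - b - 1, b^3 + b^2}.

Since the reduced bases disagree, the two ideals are not the same.

No, the ideals differ.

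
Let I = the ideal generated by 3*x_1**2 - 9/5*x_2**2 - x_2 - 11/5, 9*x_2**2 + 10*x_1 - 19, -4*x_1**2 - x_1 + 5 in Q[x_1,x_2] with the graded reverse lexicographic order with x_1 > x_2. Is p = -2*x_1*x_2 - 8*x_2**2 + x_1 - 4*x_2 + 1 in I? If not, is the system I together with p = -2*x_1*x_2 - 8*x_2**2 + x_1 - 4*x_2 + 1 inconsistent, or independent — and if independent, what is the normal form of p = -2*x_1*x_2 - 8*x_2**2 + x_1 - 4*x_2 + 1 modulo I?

First compute the reduced Gröbner basis of I by Buchberger's algorithm.
f_1 = 3*x_1**2 - 9/5*x_2**2 - x_2 - 11/5, LT = x_1**2.
f_2 = 9*x_2**2 + 10*x_1 - 19, LT = x_2**2.
f_3 = -4*x_1**2 - x_1 + 5, LT = x_1**2.

S(f_1,f_3): lcm = x_1**2. S = -3/5*x_2**2 - 1/4*x_1 - 1/3*x_2 + 31/60.
  leading term x_2**2: subtract (-1/15)·f_2 from -3/5*x_2**2 - 1/4*x_1 - 1/3*x_2 + 31/60 → 5/12*x_1 - 1/3*x_2 - 3/4
  leading term x_1: no divisor's leading term divides it; move 5/12*x_1 to the remainder.
  leading term x_2: no divisor's leading term divides it; move -1/3*x_2 to the remainder.
  leading term 1: no divisor's leading term divides it; move -3/4 to the remainder.
  remainder 5/12*x_1 - 1/3*x_2 - 3/4 ≠ 0; add h_4 = 5/12*x_1 - 1/3*x_2 - 3/4 to the basis.

S(f_1,h_4): lcm = x_1**2. S = 4/5*x_1*x_2 - 3/5*x_2**2 + 9/5*x_1 - 1/3*x_2 - 11/15.
  leading term x_1*x_2: subtract (48/25*x_2)·h_4 from 4/5*x_1*x_2 - 3/5*x_2**2 + 9/5*x_1 - 1/3*x_2 - 11/15 → 1/25*x_2**2 + 9/5*x_1 + 83/75*x_2 - 11/15
  leading term x_2**2: subtract (1/225)·f_2 from 1/25*x_2**2 + 9/5*x_1 + 83/75*x_2 - 11/15 → 79/45*x_1 + 83/75*x_2 - 146/225
  leading term x_1: subtract (316/75)·h_4 from 79/45*x_1 + 83/75*x_2 - 146/225 → 113/45*x_2 + 113/45
  leading term x_2: no divisor's leading term divides it; move 113/45*x_2 to the remainder.
  leading term 1: no divisor's leading term divides it; move 113/45 to the remainder.
  remainder 113/45*x_2 + 113/45 ≠ 0; add h_5 = 113/45*x_2 + 113/45 to the basis.

The other S-polynomials (S(f_1,f_2), S(f_2,f_3), S(f_2,h_4), S(f_3,h_4), S(f_1,h_5), S(f_2,h_5), S(f_3,h_5), S(h_4,h_5)) all reduce to 0 modulo the current basis, so we have a Gröbner basis.
Inter-reduce: drop elements whose leading term is divisible by another's, tail-reduce, and make monic.
Reduced Gröbner basis: {x_1 - 1, x_2 + 1}.
Label its elements g_1 = x_1 - 1, g_2 = x_2 + 1.

Reduce p = -2*x_1*x_2 - 8*x_2**2 + x_1 - 4*x_2 + 1 modulo G:
  leading term x_1*x_2: subtract (-2*x_2)·g_1 from -2*x_1*x_2 - 8*x_2**2 + x_1 - 4*x_2 + 1 → -8*x_2**2 + x_1 - 6*x_2 + 1
  leading term x_2**2: subtract (-8*x_2)·g_2 from -8*x_2**2 + x_1 - 6*x_2 + 1 → x_1 + 2*x_2 + 1
  leading term x_1: subtract (1)·g_1 from x_1 + 2*x_2 + 1 → 2*x_2 + 2
  leading term x_2: subtract (2)·g_2 from 2*x_2 + 2 → 0
  normal form = 0.
Since the normal form is 0, p ∈ I.

-2*x_1*x_2 - 8*x_2**2 + x_1 - 4*x_2 + 1 lies in I (it reduces to 0).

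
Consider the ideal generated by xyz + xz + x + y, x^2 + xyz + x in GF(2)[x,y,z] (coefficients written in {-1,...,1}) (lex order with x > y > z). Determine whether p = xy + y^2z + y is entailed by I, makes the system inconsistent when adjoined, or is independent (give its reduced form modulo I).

xy + y^2z + y lies in I (it reduces to 0).

First compute the reduced Gröbner basis of I by Buchberger's algorithm.
f_1 = xyz + xz + x + y, LT = xyz.
f_2 = x^2 + xyz + x, LT = x^2.

S(f_1,f_2): lcm = x^2yz. S = x^2z + x^2 + xy^2z^2 + xyz + xy.
  leading term x^2z: subtract (z)·f_2 from x^2z + x^2 + xy^2z^2 + xyz + xy → x^2 + xy^2z^2 + xyz^2 + xyz + xy + xz
  leading term x^2: subtract (1)·f_2 from x^2 + xy^2z^2 + xyz^2 + xyz + xy + xz → xy^2z^2 + xyz^2 + xy + xz + x
  leading term xy^2z^2: subtract (yz)·f_1 from xy^2z^2 + xyz^2 + xy + xz + x → xyz + xy + xz + x + y^2z
  leading term xyz: subtract (1)·f_1 from xyz + xy + xz + x + y^2z → xy + y^2z + y
  leading term xy: no divisor's leading term divides it; move xy to the remainder.
  leading term y^2z: no divisor's leading term divides it; move y^2z to the remainder.
  leading term y: no divisor's leading term divides it; move y to the remainder.
  remainder xy + y^2z + y ≠ 0; add h_3 = xy + y^2z + y to the basis.

S(f_1,h_3): lcm = xyz. S = xz + x + y^2z^2 + yz + y.
  leading term xz: no divisor's leading term divides it; move xz to the remainder.
  leading term x: no divisor's leading term divides it; move x to the remainder.
  leading term y^2z^2: no divisor's leading term divides it; move y^2z^2 to the remainder.
  leading term yz: no divisor's leading term divides it; move yz to the remainder.
  leading term y: no divisor's leading term divides it; move y to the remainder.
  remainder xz + x + y^2z^2 + yz + y ≠ 0; add h_4 = xz + x + y^2z^2 + yz + y to the basis.

S(f_1,h_4): lcm = xyz. S = xy + xz + x + y^3z^2 + y^2z + y^2 + y.
  leading term xy: subtract (1)·h_3 from xy + xz + x + y^3z^2 + y^2z + y^2 + y → xz + x + y^3z^2 + y^2
  leading term xz: subtract (1)·h_4 from xz + x + y^3z^2 + y^2 → y^3z^2 + y^2z^2 + y^2 + yz + y
  leading term y^3z^2: no divisor's leading term divides it; move y^3z^2 to the remainder.
  leading term y^2z^2: no divisor's leading term divides it; move y^2z^2 to the remainder.
  leading term y^2: no divisor's leading term divides it; move y^2 to the remainder.
  leading term yz: no divisor's leading term divides it; move yz to the remainder.
  leading term y: no divisor's leading term divides it; move y to the remainder.
  remainder y^3z^2 + y^2z^2 + y^2 + yz + y ≠ 0; add h_5 = y^3z^2 + y^2z^2 + y^2 + yz + y to the basis.

The other S-polynomials (S(f_2,h_3), S(f_2,h_4), S(h_3,h_4), S(f_1,h_5), S(f_2,h_5), S(h_3,h_5), S(h_4,h_5)) all reduce to 0 modulo the current basis, so we have a Gröbner basis.
Inter-reduce: drop elements whose leading term is divisible by another's, tail-reduce, and make monic.
Reduced Gröbner basis: {x^2 + x + y^2z^2 + yz, xy + y^2z + y, xz + x + y^2z^2 + yz + y, y^3z^2 + y^2z^2 + y^2 + yz + y}.
Label its elements g_1 = x^2 + x + y^2z^2 + yz, g_2 = xy + y^2z + y, g_3 = xz + x + y^2z^2 + yz + y, g_4 = y^3z^2 + y^2z^2 + y^2 + yz + y.

Reduce p = xy + y^2z + y modulo G:
  leading term xy: subtract (1)·g_2 from xy + y^2z + y → 0
  normal form = 0.
Since the normal form is 0, p ∈ I.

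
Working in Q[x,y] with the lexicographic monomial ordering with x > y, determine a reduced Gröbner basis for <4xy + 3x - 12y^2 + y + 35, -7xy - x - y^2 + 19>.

G = {x - 88/17y^2 + 7/17y + 321/17, y^3 + 1/11y^2 - 161/44y - 23/22}

f_1 = 4xy + 3x - 12y^2 + y + 35, LT = xy.
f_2 = -7xy - x - y^2 + 19, LT = xy.

S(f_1,f_2): lcm = xy. S = 17/28x - 22/7y^2 + 1/4y + 321/28.
  leading term x: no divisor's leading term divides it; move 17/28x to the remainder.
  leading term y^2: no divisor's leading term divides it; move -22/7y^2 to the remainder.
  leading term y: no divisor's leading term divides it; move 1/4y to the remainder.
  leading term 1: no divisor's leading term divides it; move 321/28 to the remainder.
  remainder 17/28x - 22/7y^2 + 1/4y + 321/28 ≠ 0; add g_3 = 17/28x - 22/7y^2 + 1/4y + 321/28 to the basis.

S(f_1,g_3): lcm = xy. S = 3/4x + 88/17y^3 - 58/17y^2 - 1267/68y + 35/4.
  leading term x: subtract (21/17)·g_3 from 3/4x + 88/17y^3 - 58/17y^2 - 1267/68y + 35/4 → 88/17y^3 + 8/17y^2 - 322/17y - 92/17
  leading term y^3: no divisor's leading term divides it; move 88/17y^3 to the remainder.
  leading term y^2: no divisor's leading term divides it; move 8/17y^2 to the remainder.
  leading term y: no divisor's leading term divides it; move -322/17y to the remainder.
  leading term 1: no divisor's leading term divides it; move -92/17 to the remainder.
  remainder 88/17y^3 + 8/17y^2 - 322/17y - 92/17 ≠ 0; add g_4 = 88/17y^3 + 8/17y^2 - 322/17y - 92/17 to the basis.

The other S-polynomials (S(f_2,g_3), S(f_1,g_4), S(f_2,g_4), S(g_3,g_4)) all reduce to 0 modulo the current basis, so we have a Gröbner basis.
Inter-reduce: drop elements whose leading term is divisible by another's, tail-reduce, and make monic.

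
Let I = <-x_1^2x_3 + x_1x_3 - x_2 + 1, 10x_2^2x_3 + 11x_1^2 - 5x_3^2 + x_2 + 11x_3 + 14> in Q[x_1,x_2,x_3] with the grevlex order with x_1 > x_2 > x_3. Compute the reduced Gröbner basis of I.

G = {x_1^4 - x_1^3 + 1/11x_1^2x_2 - 10/11x_2^3 + 14/11x_1^2 - 1/11x_1x_2 + 10/11x_2^2 + 5/11x_2x_3 - 14/11x_1 - x_2 - 5/11x_3 + 1, x_1^2x_3 - x_1x_3 + x_2 - 1, x_2^2x_3 + 11/10x_1^2 - 1/2x_3^2 + 1/10x_2 + 11/10x_3 + 7/5}

f_1 = -x_1^2x_3 + x_1x_3 - x_2 + 1, LT = x_1^2x_3.
f_2 = 10x_2^2x_3 + 11x_1^2 - 5x_3^2 + x_2 + 11x_3 + 14, LT = x_2^2x_3.

S(f_1,f_2): lcm = x_1^2x_2^2x_3. S = -11/10x_1^4 - x_1x_2^2x_3 + 1/2x_1^2x_3^2 - 1/10x_1^2x_2 + x_2^3 - 11/10x_1^2x_3 - 7/5x_1^2 - x_2^2.
  reduce S modulo (f_1, f_2):
  remainder -11/10x_1^4 + 11/10x_1^3 - 1/10x_1^2x_2 + x_2^3 - 7/5x_1^2 + 1/10x_1x_2 - x_2^2 - 1/2x_2x_3 + 7/5x_1 + 11/10x_2 + 1/2x_3 - 11/10 ≠ 0; add g_3 = -11/10x_1^4 + 11/10x_1^3 - 1/10x_1^2x_2 + x_2^3 - 7/5x_1^2 + 1/10x_1x_2 - x_2^2 - 1/2x_2x_3 + 7/5x_1 + 11/10x_2 + 1/2x_3 - 11/10 to the basis.

The other S-polynomials (S(f_1,g_3), S(f_2,g_3)) all reduce to 0 modulo the current basis, so we have a Gröbner basis.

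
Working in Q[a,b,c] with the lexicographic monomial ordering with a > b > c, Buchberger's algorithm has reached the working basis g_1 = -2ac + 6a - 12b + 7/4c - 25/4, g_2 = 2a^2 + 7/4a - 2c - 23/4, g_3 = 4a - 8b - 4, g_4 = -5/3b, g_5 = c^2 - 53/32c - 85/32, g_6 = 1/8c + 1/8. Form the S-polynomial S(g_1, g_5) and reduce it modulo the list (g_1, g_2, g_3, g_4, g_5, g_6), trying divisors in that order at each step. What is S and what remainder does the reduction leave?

S(g_1, g_5) = -43/32ac + 85/32a + 6bc - 7/8c^2 + 25/8c; remainder on division = 0.

lcm(LM(g_1), LM(g_5)) = ac^2.
S = (lcm/LT(g_1))·g_1 − (lcm/LT(g_5))·g_5 = -43/32ac + 85/32a + 6bc - 7/8c^2 + 25/8c.
Reduce S modulo (g_1, g_2, g_3, g_4, g_5, g_6) in that order:
  leading term ac: subtract (43/64)·g_1 from -43/32ac + 85/32a + 6bc - 7/8c^2 + 25/8c → -11/8a + 6bc + 129/16b - 7/8c^2 + 499/256c + 1075/256
  leading term a: subtract (-11/32)·g_3 from -11/8a + 6bc + 129/16b - 7/8c^2 + 499/256c + 1075/256 → 6bc + 85/16b - 7/8c^2 + 499/256c + 723/256
  leading term bc: subtract (-18/5c)·g_4 from 6bc + 85/16b - 7/8c^2 + 499/256c + 723/256 → 85/16b - 7/8c^2 + 499/256c + 723/256
  leading term b: subtract (-51/16)·g_4 from 85/16b - 7/8c^2 + 499/256c + 723/256 → -7/8c^2 + 499/256c + 723/256
  leading term c^2: subtract (-7/8)·g_5 from -7/8c^2 + 499/256c + 723/256 → 1/2c + 1/2
  leading term c: subtract (4)·g_6 from 1/2c + 1/2 → 0
The remainder is 0, so this S-polynomial contributes no new basis element.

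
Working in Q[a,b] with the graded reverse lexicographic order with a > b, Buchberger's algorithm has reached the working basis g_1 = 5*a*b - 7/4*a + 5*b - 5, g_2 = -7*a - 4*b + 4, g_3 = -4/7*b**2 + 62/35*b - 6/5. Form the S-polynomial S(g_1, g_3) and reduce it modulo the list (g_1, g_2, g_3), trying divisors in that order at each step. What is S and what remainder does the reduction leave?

lcm(LM(g_1), LM(g_3)) = a*b**2.
S = (lcm/LT(g_1))·g_1 − (lcm/LT(g_3))·g_3 = 11/4*a*b + b**2 - 21/10*a - b.
Reduce S modulo (g_1, g_2, g_3) in that order:
  leading term a*b: subtract (11/20)·g_1 from 11/4*a*b + b**2 - 21/10*a - b → b**2 - 91/80*a - 15/4*b + 11/4
  leading term b**2: subtract (-7/4)·g_3 from b**2 - 91/80*a - 15/4*b + 11/4 → -91/80*a - 13/20*b + 13/20
  leading term a: subtract (13/80)·g_2 from -91/80*a - 13/20*b + 13/20 → 0
The remainder is 0, so this S-polynomial contributes no new basis element.

S(g_1, g_3) = 11/4*a*b + b**2 - 21/10*a - b; remainder on division = 0.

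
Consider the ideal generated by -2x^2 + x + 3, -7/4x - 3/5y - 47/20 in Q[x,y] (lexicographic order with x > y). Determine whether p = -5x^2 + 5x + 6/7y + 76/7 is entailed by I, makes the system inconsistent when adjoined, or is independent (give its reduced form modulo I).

-5x^2 + 5x + 6/7y + 76/7 lies in I (it reduces to 0).

First compute the reduced Gröbner basis of I by Buchberger's algorithm.
f_1 = -2x^2 + x + 3, LT = x^2.
f_2 = -7/4x - 3/5y - 47/20, LT = x.

S(f_1,f_2): lcm = x^2. S = -12/35xy - 129/70x - 3/2.
  reduce S modulo (f_1, f_2):
  remainder 144/1225y^2 + 1338/1225y + 1194/1225 ≠ 0; add h_3 = 144/1225y^2 + 1338/1225y + 1194/1225 to the basis.

The other S-polynomials (S(f_1,h_3), S(f_2,h_3)) all reduce to 0 modulo the current basis, so we have a Gröbner basis.
Inter-reduce: drop elements whose leading term is divisible by another's, tail-reduce, and make monic.
Reduced Gröbner basis: {x + 12/35y + 47/35, y^2 + 223/24y + 199/24}.
Label its elements g_1 = x + 12/35y + 47/35, g_2 = y^2 + 223/24y + 199/24.

Reduce p = -5x^2 + 5x + 6/7y + 76/7 modulo G:
  leading term x^2: subtract (-5x)·g_1 from -5x^2 + 5x + 6/7y + 76/7 → 12/7xy + 82/7x + 6/7y + 76/7
  leading term xy: subtract (12/7y)·g_1 from 12/7xy + 82/7x + 6/7y + 76/7 → 82/7x - 144/245y^2 - 354/245y + 76/7
  leading term x: subtract (82/7)·g_1 from 82/7x - 144/245y^2 - 354/245y + 76/7 → -144/245y^2 - 1338/245y - 1194/245
  leading term y^2: subtract (-144/245)·g_2 from -144/245y^2 - 1338/245y - 1194/245 → 0
  normal form = 0.
Since the normal form is 0, p ∈ I.

Ideal membership is decidable via reduction modulo a Gröbner basis.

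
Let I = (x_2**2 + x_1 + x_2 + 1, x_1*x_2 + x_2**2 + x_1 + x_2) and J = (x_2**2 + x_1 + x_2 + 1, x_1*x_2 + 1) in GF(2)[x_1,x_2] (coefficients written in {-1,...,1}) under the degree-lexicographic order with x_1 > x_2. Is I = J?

Yes, the ideals are equal.

Equality of ideals is decidable: compute both reduced Gröbner bases (unique for the ordering) and check whether they agree.
Buchberger on the first generating set:
f_1 = x_2**2 + x_1 + x_2 + 1, LT = x_2**2.
f_2 = x_1*x_2 + x_2**2 + x_1 + x_2, LT = x_1*x_2.

S(f_1,f_2): lcm = x_1*x_2**2. S = x_2**3 + x_1**2 + x_2**2 + x_1.
  reduce S modulo (f_1, f_2):
  remainder x_1**2 + x_1 + x_2 + 1 ≠ 0; add g_3 = x_1**2 + x_1 + x_2 + 1 to the basis.

The other S-polynomials (S(f_1,g_3), S(f_2,g_3)) all reduce to 0 modulo the current basis, so we have a Gröbner basis.
Inter-reduce: drop elements whose leading term is divisible by another's, tail-reduce, and make monic.
Reduced Gröbner basis: {x_1**2 + x_1 + x_2 + 1, x_1*x_2 + 1, x_2**2 + x_1 + x_2 + 1}.

Buchberger on the second generating set:
h_1 = x_2**2 + x_1 + x_2 + 1, LT = x_2**2.
h_2 = x_1*x_2 + 1, LT = x_1*x_2.

S(h_1,h_2): lcm = x_1*x_2**2. S = x_1**2 + x_1*x_2 + x_1 + x_2.
  reduce S modulo (h_1, h_2):
  remainder x_1**2 + x_1 + x_2 + 1 ≠ 0; add k_3 = x_1**2 + x_1 + x_2 + 1 to the basis.

The other S-polynomials (S(h_1,k_3), S(h_2,k_3)) all reduce to 0 modulo the current basis, so we have a Gröbner basis.
Inter-reduce: drop elements whose leading term is divisible by another's, tail-reduce, and make monic.
Reduced Gröbner basis: {x_1**2 + x_1 + x_2 + 1, x_1*x_2 + 1, x_2**2 + x_1 + x_2 + 1}.

Same reduced basis, so the two generating sets span the same ideal.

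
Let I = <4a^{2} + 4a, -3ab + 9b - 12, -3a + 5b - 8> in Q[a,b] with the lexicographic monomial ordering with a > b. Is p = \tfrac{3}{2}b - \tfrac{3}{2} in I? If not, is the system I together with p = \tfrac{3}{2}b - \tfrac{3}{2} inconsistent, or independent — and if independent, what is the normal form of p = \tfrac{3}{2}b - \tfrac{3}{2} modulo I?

First compute the reduced Gröbner basis of I by Buchberger's algorithm.
f_1 = 4a^{2} + 4a, LT = a^{2}.
f_2 = -3ab + 9b - 12, LT = ab.
f_3 = -3a + 5b - 8, LT = a.

S(f_1,f_2): lcm = a^{2}b. S = 4ab - 4a.
  leading term ab: subtract (-\tfrac{4}{3})·f_2 from 4ab - 4a → -4a + 12b - 16
  leading term a: subtract (\tfrac{4}{3})·f_3 from -4a + 12b - 16 → \tfrac{16}{3}b - \tfrac{16}{3}
  leading term b: no divisor's leading term divides it; move \tfrac{16}{3}b to the remainder.
  leading term 1: no divisor's leading term divides it; move -\tfrac{16}{3} to the remainder.
  remainder \tfrac{16}{3}b - \tfrac{16}{3} ≠ 0; add h_4 = \tfrac{16}{3}b - \tfrac{16}{3} to the basis.

S(f_1,f_3): lcm = a^{2}. S = \tfrac{5}{3}ab - \tfrac{5}{3}a.
  leading term ab: subtract (-\tfrac{5}{9})·f_2 from \tfrac{5}{3}ab - \tfrac{5}{3}a → -\tfrac{5}{3}a + 5b - \tfrac{20}{3}
  leading term a: subtract (\tfrac{5}{9})·f_3 from -\tfrac{5}{3}a + 5b - \tfrac{20}{3} → \tfrac{20}{9}b - \tfrac{20}{9}
  leading term b: subtract (\tfrac{5}{12})·h_4 from \tfrac{20}{9}b - \tfrac{20}{9} → 0
  remainder 0.

S(f_2,f_3): lcm = ab. S = \tfrac{5}{3}b^{2} - \tfrac{17}{3}b + 4.
  leading term b^{2}: subtract (\tfrac{5}{16}b)·h_4 from \tfrac{5}{3}b^{2} - \tfrac{17}{3}b + 4 → -4b + 4
  leading term b: subtract (-\tfrac{3}{4})·h_4 from -4b + 4 → 0
  remainder 0.

S(f_1,h_4): leading monomials are coprime, so the S-polynomial reduces to 0 (Buchberger's first criterion).
S(f_2,h_4): lcm = ab. S = a - 3b + 4.
  leading term a: subtract (-\tfrac{1}{3})·f_3 from a - 3b + 4 → -\tfrac{4}{3}b + \tfrac{4}{3}
  leading term b: subtract (-\tfrac{1}{4})·h_4 from -\tfrac{4}{3}b + \tfrac{4}{3} → 0
  remainder 0.

S(f_3,h_4): leading monomials are coprime, so the S-polynomial reduces to 0 (Buchberger's first criterion).
Every S-polynomial of the final basis reduces to 0, so we have a Gröbner basis.
Inter-reduce: drop elements whose leading term is divisible by another's, tail-reduce, and make monic.
Reduced Gröbner basis: {a + 1, b - 1}.
Label its elements g_1 = a + 1, g_2 = b - 1.

Reduce p = \tfrac{3}{2}b - \tfrac{3}{2} modulo G:
  leading term b: subtract (\tfrac{3}{2})·g_2 from \tfrac{3}{2}b - \tfrac{3}{2} → 0
  normal form = 0.
Since the normal form is 0, p ∈ I.

\tfrac{3}{2}b - \tfrac{3}{2} lies in I (it reduces to 0).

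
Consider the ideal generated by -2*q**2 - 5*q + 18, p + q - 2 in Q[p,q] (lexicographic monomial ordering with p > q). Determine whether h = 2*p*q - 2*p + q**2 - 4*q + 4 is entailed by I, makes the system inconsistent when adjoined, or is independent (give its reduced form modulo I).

First compute the reduced Gröbner basis of I by Buchberger's algorithm.
f_1 = -2*q**2 - 5*q + 18, LT = q**2.
f_2 = p + q - 2, LT = p.

The S-polynomials (S(f_1,f_2)) all reduce to 0 modulo the current basis, so we have a Gröbner basis.
Inter-reduce: drop elements whose leading term is divisible by another's, tail-reduce, and make monic.
Reduced Gröbner basis: {p + q - 2, q**2 + 5/2*q - 9}.
Label its elements g_1 = p + q - 2, g_2 = q**2 + 5/2*q - 9.

Reduce h = 2*p*q - 2*p + q**2 - 4*q + 4 modulo G:
  leading term p*q: subtract (2*q)·g_1 from 2*p*q - 2*p + q**2 - 4*q + 4 → -2*p - q**2 + 4
  leading term p: subtract (-2)·g_1 from -2*p - q**2 + 4 → -q**2 + 2*q
  leading term q**2: subtract (-1)·g_2 from -q**2 + 2*q → 9/2*q - 9
  leading term q: no divisor's leading term divides it; move 9/2*q to the remainder.
  leading term 1: no divisor's leading term divides it; move -9 to the remainder.
  normal form = 9/2*q - 9.
The normal form is nonzero, so h ∉ I. Since h minus its normal form lies in I, I + (h) = I + (r) where r = 9/2*q - 9; decide whether this ideal is the whole ring.
Run Buchberger on G together with r (pairs among the g_i already reduce to 0 since G is a Gröbner basis):
g_1 = p + q - 2, LT = p.
g_2 = q**2 + 5/2*q - 9, LT = q**2.
r = 9/2*q - 9, LT = q.

The S-polynomials (S(g_1,g_2), S(g_1,r), S(g_2,r)) all reduce to 0 modulo the current basis, so we have a Gröbner basis.
Inter-reduce: drop elements whose leading term is divisible by another's, tail-reduce, and make monic.
Reduced Gröbner basis: {p, q - 2}.
The reduced Gröbner basis of I + (h) is {p, q - 2} ≠ {1}, a proper ideal, so the enlarged system stays consistent: h is independent of I, with normal form 9/2*q - 9.

Ideal membership is decidable via reduction modulo a Gröbner basis.

2*p*q - 2*p + q**2 - 4*q + 4 is independent of I; its normal form modulo I is 9/2*q - 9.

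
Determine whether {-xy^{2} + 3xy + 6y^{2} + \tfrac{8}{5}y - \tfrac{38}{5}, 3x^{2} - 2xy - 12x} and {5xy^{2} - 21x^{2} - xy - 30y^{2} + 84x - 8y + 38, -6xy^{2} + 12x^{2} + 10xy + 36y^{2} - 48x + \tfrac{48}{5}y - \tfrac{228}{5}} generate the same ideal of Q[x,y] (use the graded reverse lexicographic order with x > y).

Yes, the ideals are equal.

Since reduced Gröbner bases are canonical representatives of ideals under a given ordering, it suffices to compute and compare them.
Buchberger on the first generating set:
f_1 = -xy^{2} + 3xy + 6y^{2} + \tfrac{8}{5}y - \tfrac{38}{5}, LT = xy^{2}.
f_2 = 3x^{2} - 2xy - 12x, LT = x^{2}.

S(f_1,f_2): lcm = x^{2}y^{2}. S = \tfrac{2}{3}xy^{3} - 3x^{2}y - 2xy^{2} - \tfrac{8}{5}xy + \tfrac{38}{5}x.
  reduce S modulo (f_1, f_2):
  remainder 4y^{3} - \tfrac{98}{5}xy - \tfrac{164}{15}y^{2} + \tfrac{38}{5}x - \tfrac{124}{15}y + \tfrac{76}{5} ≠ 0; add g_3 = 4y^{3} - \tfrac{98}{5}xy - \tfrac{164}{15}y^{2} + \tfrac{38}{5}x - \tfrac{124}{15}y + \tfrac{76}{5} to the basis.

The other S-polynomials (S(f_1,g_3), S(f_2,g_3)) all reduce to 0 modulo the current basis, so we have a Gröbner basis.
Inter-reduce: drop elements whose leading term is divisible by another's, tail-reduce, and make monic.
Reduced Gröbner basis: {xy^{2} - 3xy - 6y^{2} - \tfrac{8}{5}y + \tfrac{38}{5}, y^{3} - \tfrac{49}{10}xy - \tfrac{41}{15}y^{2} + \tfrac{19}{10}x - \tfrac{31}{15}y + \tfrac{19}{5}, x^{2} - \tfrac{2}{3}xy - 4x}.

Buchberger on the second generating set:
h_1 = 5xy^{2} - 21x^{2} - xy - 30y^{2} + 84x - 8y + 38, LT = xy^{2}.
h_2 = -6xy^{2} + 12x^{2} + 10xy + 36y^{2} - 48x + \tfrac{48}{5}y - \tfrac{228}{5}, LT = xy^{2}.

S(h_1,h_2): lcm = xy^{2}. S = -\tfrac{11}{5}x^{2} + \tfrac{22}{15}xy + \tfrac{44}{5}x.
  reduce S modulo (h_1, h_2):
  remainder -\tfrac{11}{5}x^{2} + \tfrac{22}{15}xy + \tfrac{44}{5}x ≠ 0; add k_3 = -\tfrac{11}{5}x^{2} + \tfrac{22}{15}xy + \tfrac{44}{5}x to the basis.

S(h_1,k_3): lcm = x^{2}y^{2}. S = \tfrac{2}{3}xy^{3} - \tfrac{21}{5}x^{3} - \tfrac{1}{5}x^{2}y - 2xy^{2} + \tfrac{84}{5}x^{2} - \tfrac{8}{5}xy + \tfrac{38}{5}x.
  reduce S modulo (h_1, h_2, k_3):
  remainder 4y^{3} - \tfrac{98}{5}xy - \tfrac{164}{15}y^{2} + \tfrac{38}{5}x - \tfrac{124}{15}y + \tfrac{76}{5} ≠ 0; add k_4 = 4y^{3} - \tfrac{98}{5}xy - \tfrac{164}{15}y^{2} + \tfrac{38}{5}x - \tfrac{124}{15}y + \tfrac{76}{5} to the basis.

The other S-polynomials (S(h_2,k_3), S(h_1,k_4), S(h_2,k_4), S(k_3,k_4)) all reduce to 0 modulo the current basis, so we have a Gröbner basis.
Inter-reduce: drop elements whose leading term is divisible by another's, tail-reduce, and make monic.
Reduced Gröbner basis: {xy^{2} - 3xy - 6y^{2} - \tfrac{8}{5}y + \tfrac{38}{5}, y^{3} - \tfrac{49}{10}xy - \tfrac{41}{15}y^{2} + \tfrac{19}{10}x - \tfrac{31}{15}y + \tfrac{19}{5}, x^{2} - \tfrac{2}{3}xy - 4x}.

These coincide, so the ideals are equal.
The same test decides containment: I ⊆ J iff every generator of I reduces to 0 modulo a Gröbner basis of J.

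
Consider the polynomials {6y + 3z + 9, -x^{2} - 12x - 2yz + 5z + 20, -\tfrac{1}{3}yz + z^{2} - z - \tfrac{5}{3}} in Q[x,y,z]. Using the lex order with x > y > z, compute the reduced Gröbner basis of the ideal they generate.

f_1 = 6y + 3z + 9, LT = y.
f_2 = -x^{2} - 12x - 2yz + 5z + 20, LT = x^{2}.
f_3 = -\tfrac{1}{3}yz + z^{2} - z - \tfrac{5}{3}, LT = yz.

S(f_1,f_3): lcm = yz. S = \tfrac{7}{2}z^{2} - \tfrac{3}{2}z - 5.
  reduce S modulo (f_1, f_2, f_3):
  remainder \tfrac{7}{2}z^{2} - \tfrac{3}{2}z - 5 ≠ 0; add g_4 = \tfrac{7}{2}z^{2} - \tfrac{3}{2}z - 5 to the basis.

The other S-polynomials (S(f_1,f_2), S(f_2,f_3), S(f_1,g_4), S(f_2,g_4), S(f_3,g_4)) all reduce to 0 modulo the current basis, so we have a Gröbner basis.
Inter-reduce: drop elements whose leading term is divisible by another's, tail-reduce, and make monic.

G = {x^{2} + 12x - \tfrac{59}{7}z - \tfrac{150}{7}, y + \tfrac{1}{2}z + \tfrac{3}{2}, z^{2} - \tfrac{3}{7}z - \tfrac{10}{7}}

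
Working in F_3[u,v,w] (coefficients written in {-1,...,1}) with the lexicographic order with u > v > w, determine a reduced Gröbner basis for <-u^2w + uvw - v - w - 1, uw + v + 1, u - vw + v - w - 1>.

G = {u + w^3 - w + 1, v + w^2 + w + 1, w^4 - w}

f_1 = -u^2w + uvw - v - w - 1, LT = u^2w.
f_2 = uw + v + 1, LT = uw.
f_3 = u - vw + v - w - 1, LT = u.

S(f_1,f_2): lcm = u^2w. S = -uvw - uv - u + v + w + 1.
  leading term uvw: subtract (-v)·f_2 from -uvw - uv - u + v + w + 1 → -uv - u + v^2 - v + w + 1
  leading term uv: subtract (-v)·f_3 from -uv - u + v^2 - v + w + 1 → -u - v^2w - v^2 - vw + v + w + 1
  leading term u: subtract (-1)·f_3 from -u - v^2w - v^2 - vw + v + w + 1 → -v^2w - v^2 + vw - v
  leading term v^2w: no divisor's leading term divides it; move -v^2w to the remainder.
  leading term v^2: no divisor's leading term divides it; move -v^2 to the remainder.
  leading term vw: no divisor's leading term divides it; move vw to the remainder.
  leading term v: no divisor's leading term divides it; move -v to the remainder.
  remainder -v^2w - v^2 + vw - v ≠ 0; add g_4 = -v^2w - v^2 + vw - v to the basis.

S(f_2,f_3): lcm = uw. S = vw^2 - vw + v + w^2 + w + 1.
  leading term vw^2: no divisor's leading term divides it; move vw^2 to the remainder.
  leading term vw: no divisor's leading term divides it; move -vw to the remainder.
  leading term v: no divisor's leading term divides it; move v to the remainder.
  leading term w^2: no divisor's leading term divides it; move w^2 to the remainder.
  leading term w: no divisor's leading term divides it; move w to the remainder.
  leading term 1: no divisor's leading term divides it; move 1 to the remainder.
  remainder vw^2 - vw + v + w^2 + w + 1 ≠ 0; add g_5 = vw^2 - vw + v + w^2 + w + 1 to the basis.

S(f_1,g_4): lcm = u^2v^2w. S = -u^2v^2 + u^2vw - u^2v - uv^3w + v^3 + v^2w + v^2.
  leading term u^2v^2: subtract (-uv^2)·f_3 from -u^2v^2 + u^2vw - u^2v - uv^3w + v^3 + v^2w + v^2 → u^2vw - u^2v + uv^3w + uv^3 - uv^2w - uv^2 + v^3 + v^2w + v^2
  leading term u^2vw: subtract (-v)·f_1 from u^2vw - u^2v + uv^3w + uv^3 - uv^2w - uv^2 + v^3 + v^2w + v^2 → -u^2v + uv^3w + uv^3 - uv^2 + v^3 + v^2w - vw - v
  leading term u^2v: subtract (-uv)·f_3 from -u^2v + uv^3w + uv^3 - uv^2 + v^3 + v^2w - vw - v → uv^3w + uv^3 - uv^2w - uvw - uv + v^3 + v^2w - vw - v
  leading term uv^3w: subtract (v^3)·f_2 from uv^3w + uv^3 - uv^2w - uvw - uv + v^3 + v^2w - vw - v → uv^3 - uv^2w - uvw - uv - v^4 + v^2w - vw - v
  leading term uv^3: subtract (v^3)·f_3 from uv^3 - uv^2w - uvw - uv - v^4 + v^2w - vw - v → -uv^2w - uvw - uv + v^4w + v^4 + v^3w + v^3 + v^2w - vw - v
  leading term uv^2w: subtract (-v^2)·f_2 from -uv^2w - uvw - uv + v^4w + v^4 + v^3w + v^3 + v^2w - vw - v → -uvw - uv + v^4w + v^4 + v^3w - v^3 + v^2w + v^2 - vw - v
  leading term uvw: subtract (-v)·f_2 from -uvw - uv + v^4w + v^4 + v^3w - v^3 + v^2w + v^2 - vw - v → -uv + v^4w + v^4 + v^3w - v^3 + v^2w - v^2 - vw
  leading term uv: subtract (-v)·f_3 from -uv + v^4w + v^4 + v^3w - v^3 + v^2w - v^2 - vw → v^4w + v^4 + v^3w - v^3 + vw - v
  leading term v^4w: subtract (-v^2)·g_4 from v^4w + v^4 + v^3w - v^3 + vw - v → -v^3w + v^3 + vw - v
  leading term v^3w: subtract (v)·g_4 from -v^3w + v^3 + vw - v → -v^3 - v^2w + v^2 + vw - v
  leading term v^3: no divisor's leading term divides it; move -v^3 to the remainder.
  leading term v^2w: subtract (1)·g_4 from -v^2w + v^2 + vw - v → -v^2
  leading term v^2: no divisor's leading term divides it; move -v^2 to the remainder.
  remainder -v^3 - v^2 ≠ 0; add g_6 = -v^3 - v^2 to the basis.

S(f_2,g_4): lcm = uv^2w. S = -uv^2 + uvw - uv + v^3 + v^2.
  leading term uv^2: subtract (-v^2)·f_3 from -uv^2 + uvw - uv + v^3 + v^2 → uvw - uv - v^3w - v^3 - v^2w
  leading term uvw: subtract (v)·f_2 from uvw - uv - v^3w - v^3 - v^2w → -uv - v^3w - v^3 - v^2w - v^2 - v
  leading term uv: subtract (-v)·f_3 from -uv - v^3w - v^3 - v^2w - v^2 - v → -v^3w - v^3 + v^2w - vw + v
  leading term v^3w: subtract (v)·g_4 from -v^3w - v^3 + v^2w - vw + v → v^2 - vw + v
  leading term v^2: no divisor's leading term divides it; move v^2 to the remainder.
  leading term vw: no divisor's leading term divides it; move -vw to the remainder.
  leading term v: no divisor's leading term divides it; move v to the remainder.
  remainder v^2 - vw + v ≠ 0; add g_7 = v^2 - vw + v to the basis.

S(g_4,g_5): lcm = v^2w^2. S = -v^2w - v^2 + vw^2 - v.
  leading term v^2w: subtract (1)·g_4 from -v^2w - v^2 + vw^2 - v → vw^2 - vw
  leading term vw^2: subtract (1)·g_5 from vw^2 - vw → -v - w^2 - w - 1
  leading term v: no divisor's leading term divides it; move -v to the remainder.
  leading term w^2: no divisor's leading term divides it; move -w^2 to the remainder.
  leading term w: no divisor's leading term divides it; move -w to the remainder.
  leading term 1: no divisor's leading term divides it; move -1 to the remainder.
  remainder -v - w^2 - w - 1 ≠ 0; add g_8 = -v - w^2 - w - 1 to the basis.

S(g_5,g_8): lcm = vw^2. S = -vw + v - w^4 - w^3 + w + 1.
  leading term vw: subtract (w)·g_8 from -vw + v - w^4 - w^3 + w + 1 → v - w^4 + w^2 - w + 1
  leading term v: subtract (-1)·g_8 from v - w^4 + w^2 - w + 1 → -w^4 + w
  leading term w^4: no divisor's leading term divides it; move -w^4 to the remainder.
  leading term w: no divisor's leading term divides it; move w to the remainder.
  remainder -w^4 + w ≠ 0; add g_9 = -w^4 + w to the basis.

The other S-polynomials (S(f_1,f_3), S(f_3,g_4), S(f_1,g_5), S(f_2,g_5), S(f_3,g_5), S(f_1,g_6), S(f_2,g_6), S(f_3,g_6), S(g_4,g_6), S(g_5,g_6), S(f_1,g_7), S(f_2,g_7), S(f_3,g_7), S(g_4,g_7), S(g_5,g_7), S(g_6,g_7), S(f_1,g_8), S(f_2,g_8), S(f_3,g_8), S(g_4,g_8), S(g_6,g_8), S(g_7,g_8), S(f_1,g_9), S(f_2,g_9), S(f_3,g_9), S(g_4,g_9), S(g_5,g_9), S(g_6,g_9), S(g_7,g_9), S(g_8,g_9)) all reduce to 0 modulo the current basis, so we have a Gröbner basis.
Inter-reduce: drop elements whose leading term is divisible by another's, tail-reduce, and make monic.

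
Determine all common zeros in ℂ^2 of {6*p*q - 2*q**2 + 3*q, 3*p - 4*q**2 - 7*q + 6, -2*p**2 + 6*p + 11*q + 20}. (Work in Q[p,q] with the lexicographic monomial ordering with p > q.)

{(-2, 0)}

Compute a lex Gröbner basis by Buchberger's algorithm.
f_1 = 6*p*q - 2*q**2 + 3*q, LT = p*q.
f_2 = 3*p - 4*q**2 - 7*q + 6, LT = p.
f_3 = -2*p**2 + 6*p + 11*q + 20, LT = p**2.

S(f_1,f_2): lcm = p*q. S = 4/3*q**3 + 2*q**2 - 3/2*q.
  leading term q**3: no divisor's leading term divides it; move 4/3*q**3 to the remainder.
  leading term q**2: no divisor's leading term divides it; move 2*q**2 to the remainder.
  leading term q: no divisor's leading term divides it; move -3/2*q to the remainder.
  remainder 4/3*q**3 + 2*q**2 - 3/2*q ≠ 0; add h_4 = 4/3*q**3 + 2*q**2 - 3/2*q to the basis.

S(f_1,f_3): lcm = p**2*q. S = -1/3*p*q**2 + 7/2*p*q + 11/2*q**2 + 10*q.
  leading term p*q**2: subtract (-1/18*q)·f_1 from -1/3*p*q**2 + 7/2*p*q + 11/2*q**2 + 10*q → 7/2*p*q - 1/9*q**3 + 17/3*q**2 + 10*q
  leading term p*q: subtract (7/12)·f_1 from 7/2*p*q - 1/9*q**3 + 17/3*q**2 + 10*q → -1/9*q**3 + 41/6*q**2 + 33/4*q
  leading term q**3: subtract (-1/12)·h_4 from -1/9*q**3 + 41/6*q**2 + 33/4*q → 7*q**2 + 65/8*q
  leading term q**2: no divisor's leading term divides it; move 7*q**2 to the remainder.
  leading term q: no divisor's leading term divides it; move 65/8*q to the remainder.
  remainder 7*q**2 + 65/8*q ≠ 0; add h_5 = 7*q**2 + 65/8*q to the basis.

S(f_2,f_3): lcm = p**2. S = -4/3*p*q**2 - 7/3*p*q + 5*p + 11/2*q + 10.
  leading term p*q**2: subtract (-2/9*q)·f_1 from -4/3*p*q**2 - 7/3*p*q + 5*p + 11/2*q + 10 → -7/3*p*q + 5*p - 4/9*q**3 + 2/3*q**2 + 11/2*q + 10
  leading term p*q: subtract (-7/18)·f_1 from -7/3*p*q + 5*p - 4/9*q**3 + 2/3*q**2 + 11/2*q + 10 → 5*p - 4/9*q**3 - 1/9*q**2 + 20/3*q + 10
  leading term p: subtract (5/3)·f_2 from 5*p - 4/9*q**3 - 1/9*q**2 + 20/3*q + 10 → -4/9*q**3 + 59/9*q**2 + 55/3*q
  leading term q**3: subtract (-1/3)·h_4 from -4/9*q**3 + 59/9*q**2 + 55/3*q → 65/9*q**2 + 107/6*q
  leading term q**2: subtract (65/63)·h_5 from 65/9*q**2 + 107/6*q → 4763/504*q
  leading term q: no divisor's leading term divides it; move 4763/504*q to the remainder.
  remainder 4763/504*q ≠ 0; add h_6 = 4763/504*q to the basis.

The other S-polynomials (S(f_1,h_4), S(f_2,h_4), S(f_3,h_4), S(f_1,h_5), S(f_2,h_5), S(f_3,h_5), S(h_4,h_5), S(f_1,h_6), S(f_2,h_6), S(f_3,h_6), S(h_4,h_6), S(h_5,h_6)) all reduce to 0 modulo the current basis, so we have a Gröbner basis.
Inter-reduce: drop elements whose leading term is divisible by another's, tail-reduce, and make monic.
Reduced Gröbner basis: {p + 2, q}.

From the last basis element, q = 0, so q takes values in {0}. Each choice, substituted upward through the basis, yields the corresponding point(s) of the solution set.
  q = 0: the earlier basis element becomes p + 2 = 0, giving p = -2 — point (-2, 0).
Check: every point annihilates each of the original generators.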